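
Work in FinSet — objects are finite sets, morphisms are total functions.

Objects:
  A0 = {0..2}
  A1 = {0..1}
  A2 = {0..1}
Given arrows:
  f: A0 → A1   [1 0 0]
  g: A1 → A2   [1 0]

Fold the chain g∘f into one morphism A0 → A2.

Answer: [0 1 1]

Work:
  0 f→1 g→0
  1 f→0 g→1
  2 f→0 g→1
⟦path⟧: [0 1 1]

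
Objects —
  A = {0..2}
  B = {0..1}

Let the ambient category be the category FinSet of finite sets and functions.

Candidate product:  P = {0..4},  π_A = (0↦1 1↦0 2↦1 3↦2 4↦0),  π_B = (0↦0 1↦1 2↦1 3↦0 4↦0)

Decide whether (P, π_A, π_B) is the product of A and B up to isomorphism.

Answer: NOT A VALID PRODUCT — |P|=5 ≠ |A|·|B|=6

Work:
|A|·|B| = 3·2 = 6;  |P| = 5
  → cardinalities differ; no bijection possible.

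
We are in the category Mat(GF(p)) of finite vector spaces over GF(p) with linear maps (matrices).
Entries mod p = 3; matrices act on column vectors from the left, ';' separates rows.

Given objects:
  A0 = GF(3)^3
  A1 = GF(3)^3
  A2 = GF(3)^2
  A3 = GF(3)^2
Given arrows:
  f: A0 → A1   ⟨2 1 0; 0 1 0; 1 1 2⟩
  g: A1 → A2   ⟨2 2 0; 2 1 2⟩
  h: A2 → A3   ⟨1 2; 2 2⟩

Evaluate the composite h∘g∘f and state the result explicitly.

  e0=[1,0,0] f→[2,0,1] g→[1,0] h→[1,2]
  e1=[0,1,0] f→[1,1,1] g→[1,2] h→[2,0]
  e2=[0,0,1] f→[0,0,2] g→[0,1] h→[2,2]
result: ⟨1 2 2; 2 0 2⟩

Answer: ⟨1 2 2; 2 0 2⟩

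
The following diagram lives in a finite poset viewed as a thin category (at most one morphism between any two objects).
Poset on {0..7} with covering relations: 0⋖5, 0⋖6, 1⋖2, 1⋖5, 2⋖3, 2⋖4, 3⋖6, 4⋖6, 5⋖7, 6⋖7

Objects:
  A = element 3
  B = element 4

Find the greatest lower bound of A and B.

Common predecessors of 3,4: {1,2}
  1 ⊑ 2
  2 ⊑ 2
glb = 2

Answer: A∧B = 2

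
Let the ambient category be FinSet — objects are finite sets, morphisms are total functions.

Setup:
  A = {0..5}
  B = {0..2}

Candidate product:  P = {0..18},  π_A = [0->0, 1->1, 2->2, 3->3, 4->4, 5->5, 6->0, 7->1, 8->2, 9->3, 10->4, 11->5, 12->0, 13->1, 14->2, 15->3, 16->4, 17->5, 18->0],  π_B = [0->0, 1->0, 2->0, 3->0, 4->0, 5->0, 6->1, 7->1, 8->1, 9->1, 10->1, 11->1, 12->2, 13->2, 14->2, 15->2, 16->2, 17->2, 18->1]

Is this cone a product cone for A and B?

|A|·|B| = 6·3 = 18;  |P| = 19
  → cardinalities differ; no bijection possible.

Answer: NOT A VALID PRODUCT — |P|=19 ≠ |A|·|B|=18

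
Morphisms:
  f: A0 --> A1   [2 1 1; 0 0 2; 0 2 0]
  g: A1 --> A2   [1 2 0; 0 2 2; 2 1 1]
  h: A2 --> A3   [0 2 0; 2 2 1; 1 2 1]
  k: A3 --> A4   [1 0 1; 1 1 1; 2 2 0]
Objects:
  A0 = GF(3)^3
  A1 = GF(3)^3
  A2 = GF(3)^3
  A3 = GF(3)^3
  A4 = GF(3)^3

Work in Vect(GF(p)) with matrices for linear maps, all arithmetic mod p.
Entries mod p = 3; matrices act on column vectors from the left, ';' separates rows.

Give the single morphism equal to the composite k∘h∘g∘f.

  e0=(1,0,0) f-->(2,0,0) g-->(2,0,1) h-->(0,2,0) k-->(0,2,1)
  e1=(0,1,0) f-->(1,0,2) g-->(1,1,1) h-->(2,2,1) k-->(0,2,2)
  e2=(0,0,1) f-->(1,2,0) g-->(2,1,1) h-->(2,1,2) k-->(1,2,0)
composite: [0 0 1; 2 2 2; 1 2 0]

Answer: [0 0 1; 2 2 2; 1 2 0]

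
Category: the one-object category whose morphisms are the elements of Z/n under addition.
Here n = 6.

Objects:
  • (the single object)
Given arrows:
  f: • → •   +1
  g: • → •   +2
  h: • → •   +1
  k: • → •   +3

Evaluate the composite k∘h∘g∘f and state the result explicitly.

  0 +1≡1 +2≡3 +1≡4 +3≡1  (mod 6)
result: +1

Answer: +1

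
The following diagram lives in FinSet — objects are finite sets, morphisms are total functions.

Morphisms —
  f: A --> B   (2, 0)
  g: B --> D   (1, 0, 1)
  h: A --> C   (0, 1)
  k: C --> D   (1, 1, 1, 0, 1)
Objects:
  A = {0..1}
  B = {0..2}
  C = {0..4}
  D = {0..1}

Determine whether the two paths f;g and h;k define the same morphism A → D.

Along f;g (path 1):
  0 f-->2 g-->1
  1 f-->0 g-->1
  composite₁ = (1, 1)
Along h;k (path 2):
  0 h-->0 k-->1
  1 h-->1 k-->1
  composite₂ = (1, 1)
Equal? YES — commutes

Answer: COMMUTES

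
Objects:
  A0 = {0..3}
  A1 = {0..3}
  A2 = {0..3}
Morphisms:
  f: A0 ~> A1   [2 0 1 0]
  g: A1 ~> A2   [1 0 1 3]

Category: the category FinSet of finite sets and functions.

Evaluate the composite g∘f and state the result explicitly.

Answer: [1 1 0 1]

Trace:
  0 f~>2 g~>1
  1 f~>0 g~>1
  2 f~>1 g~>0
  3 f~>0 g~>1
composite: [1 1 0 1]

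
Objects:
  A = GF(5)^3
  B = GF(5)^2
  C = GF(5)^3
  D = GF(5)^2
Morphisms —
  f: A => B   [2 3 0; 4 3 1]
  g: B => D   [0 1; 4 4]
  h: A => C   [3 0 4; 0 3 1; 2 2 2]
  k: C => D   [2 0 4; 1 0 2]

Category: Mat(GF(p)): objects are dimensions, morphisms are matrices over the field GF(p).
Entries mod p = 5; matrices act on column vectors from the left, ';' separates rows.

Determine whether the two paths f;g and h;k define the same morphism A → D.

Answer: DOES NOT COMMUTE

Work:
Path 1 = f;g:
  e0=[1,0,0] f=>[2,4] g=>[4,4]
  e1=[0,1,0] f=>[3,3] g=>[3,4]
  e2=[0,0,1] f=>[0,1] g=>[1,4]
  result₁ = [4 3 1; 4 4 4]
Path 2 = h;k:
  e0=[1,0,0] h=>[3,0,2] k=>[4,2]
  e1=[0,1,0] h=>[0,3,2] k=>[3,4]
  e2=[0,0,1] h=>[4,1,2] k=>[1,3]
  result₂ = [4 3 1; 2 4 3]
Equal? differ; not commutative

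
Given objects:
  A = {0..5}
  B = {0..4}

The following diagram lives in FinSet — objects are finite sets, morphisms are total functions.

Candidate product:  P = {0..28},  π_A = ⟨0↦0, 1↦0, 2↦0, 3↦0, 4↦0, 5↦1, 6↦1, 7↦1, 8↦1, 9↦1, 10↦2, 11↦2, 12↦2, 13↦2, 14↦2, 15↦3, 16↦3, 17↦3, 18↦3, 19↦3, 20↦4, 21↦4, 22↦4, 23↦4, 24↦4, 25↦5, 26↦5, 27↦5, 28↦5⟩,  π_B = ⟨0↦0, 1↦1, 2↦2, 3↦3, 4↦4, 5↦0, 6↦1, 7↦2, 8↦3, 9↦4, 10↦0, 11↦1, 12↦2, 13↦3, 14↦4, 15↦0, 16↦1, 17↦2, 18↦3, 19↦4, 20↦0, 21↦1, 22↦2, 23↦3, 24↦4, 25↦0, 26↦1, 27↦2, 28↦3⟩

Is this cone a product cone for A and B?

|A|·|B| = 6·5 = 30;  |P| = 29
  → cardinalities differ; no bijection possible.

Answer: NOT A VALID PRODUCT — |P|=29 ≠ |A|·|B|=30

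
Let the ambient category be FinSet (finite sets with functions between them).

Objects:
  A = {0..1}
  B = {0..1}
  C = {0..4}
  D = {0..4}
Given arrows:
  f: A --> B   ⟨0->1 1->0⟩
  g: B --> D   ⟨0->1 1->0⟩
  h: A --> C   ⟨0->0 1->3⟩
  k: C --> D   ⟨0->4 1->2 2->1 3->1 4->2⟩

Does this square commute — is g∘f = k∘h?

Answer: DOES NOT COMMUTE

Trace:
1) trace f;g:
  0 f-->1 g-->0
  1 f-->0 g-->1
  ⟦path⟧₁ = ⟨0->0 1->1⟩
2) trace h;k:
  0 h-->0 k-->4
  1 h-->3 k-->1
  ⟦path⟧₂ = ⟨0->4 1->1⟩
Equal? differ; not commutative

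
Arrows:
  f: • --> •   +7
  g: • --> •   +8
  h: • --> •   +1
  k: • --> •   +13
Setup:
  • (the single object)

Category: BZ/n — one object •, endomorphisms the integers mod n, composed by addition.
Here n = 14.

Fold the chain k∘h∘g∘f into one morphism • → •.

  0 +7≡7 +8≡1 +1≡2 +13≡1  (mod 14)
⟦path⟧: +1

Answer: +1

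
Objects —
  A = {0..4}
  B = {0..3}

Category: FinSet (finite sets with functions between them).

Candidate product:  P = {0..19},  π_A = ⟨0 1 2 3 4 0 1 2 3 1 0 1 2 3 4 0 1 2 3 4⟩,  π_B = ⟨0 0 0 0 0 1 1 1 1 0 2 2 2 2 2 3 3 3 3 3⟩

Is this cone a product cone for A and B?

Answer: NOT A VALID PRODUCT — duplicate pair at indices 1,9

Trace:
|A|·|B| = 5·4 = 20;  |P| = 20
Check the pairing map k ↦ (π_A(k), π_B(k)):
  0 : (0,0)
  1 : (1,0)
  2 : (2,0)
  3 : (3,0)
  4 : (4,0)
  5 : (0,1)
  6 : (1,1)
  7 : (2,1)
  8 : (3,1)
  9 : (1,0)  ✗ repeats pair of k=1
  10 : (0,2)
  11 : (1,2)
  12 : (2,2)
  13 : (3,2)
  14 : (4,2)
  15 : (0,3)
  16 : (1,3)
  17 : (2,3)
  18 : (3,3)
  19 : (4,3)
distinct pairs in image: 19 / 20 needed
  → (1,0) hit at k=1 and k=9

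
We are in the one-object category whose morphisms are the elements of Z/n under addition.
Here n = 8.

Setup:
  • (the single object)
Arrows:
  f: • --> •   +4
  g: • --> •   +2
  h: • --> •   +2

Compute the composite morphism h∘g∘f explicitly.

Answer: +0

Work:
  0 +4≡4 +2≡6 +2≡0  (mod 8)
⟦path⟧: +0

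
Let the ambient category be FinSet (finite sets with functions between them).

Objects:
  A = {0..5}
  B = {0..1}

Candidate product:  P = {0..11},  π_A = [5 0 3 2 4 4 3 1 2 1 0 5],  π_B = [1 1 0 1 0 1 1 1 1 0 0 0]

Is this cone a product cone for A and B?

|A|·|B| = 6·2 = 12;  |P| = 12
Check the pairing map k ↦ (π_A(k), π_B(k)):
  0 : (5,1)
  1 : (0,1)
  2 : (3,0)
  3 : (2,1)
  4 : (4,0)
  5 : (4,1)
  6 : (3,1)
  7 : (1,1)
  8 : (2,1)  ✗ repeats pair of k=3
  9 : (1,0)
  10 : (0,0)
  11 : (5,0)
distinct pairs in image: 11 / 12 needed
  → (2,1) hit at k=3 and k=8

Answer: NOT A VALID PRODUCT — duplicate pair at indices 8,3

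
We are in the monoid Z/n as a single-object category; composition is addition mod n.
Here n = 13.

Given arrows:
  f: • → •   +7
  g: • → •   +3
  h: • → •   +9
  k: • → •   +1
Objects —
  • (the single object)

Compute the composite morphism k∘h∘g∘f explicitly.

  0 +7≡7 +3≡10 +9≡6 +1≡7  (mod 13)
composite: +7

Answer: +7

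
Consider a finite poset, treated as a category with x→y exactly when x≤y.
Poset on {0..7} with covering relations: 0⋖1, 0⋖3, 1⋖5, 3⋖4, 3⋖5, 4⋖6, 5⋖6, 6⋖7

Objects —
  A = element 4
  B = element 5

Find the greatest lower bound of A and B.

Answer: A∧B = 3

Derivation:
{x : x≤A ∧ x≤B} = {0,3}  (A=4, B=5)
  0 ≤ 3
  3 ≤ 3
glb = 3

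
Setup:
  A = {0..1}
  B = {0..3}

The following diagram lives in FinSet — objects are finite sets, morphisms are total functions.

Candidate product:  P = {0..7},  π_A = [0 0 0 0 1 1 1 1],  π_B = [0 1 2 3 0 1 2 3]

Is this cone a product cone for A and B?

Answer: VALID PRODUCT

Trace:
|A|·|B| = 2·4 = 8;  |P| = 8
Check the pairing map k ↦ (π_A(k), π_B(k)):
  0 ↦ (0,0)
  1 ↦ (0,1)
  2 ↦ (0,2)
  3 ↦ (0,3)
  4 ↦ (1,0)
  5 ↦ (1,1)
  6 ↦ (1,2)
  7 ↦ (1,3)
distinct pairs in image: 8 / 8 needed
  → bijection onto A×B; projections well-typed.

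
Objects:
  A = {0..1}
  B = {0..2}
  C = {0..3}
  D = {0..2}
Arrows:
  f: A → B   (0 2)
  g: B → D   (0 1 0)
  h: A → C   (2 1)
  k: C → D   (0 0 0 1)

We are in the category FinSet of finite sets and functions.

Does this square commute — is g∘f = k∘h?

Path 1 = f;g:
  0 f→0 g→0
  1 f→2 g→0
  ⟦path⟧₁ = (0 0)
Path 2 = h;k:
  0 h→2 k→0
  1 h→1 k→0
  ⟦path⟧₂ = (0 0)
Equal? same morphism ✓

Answer: COMMUTES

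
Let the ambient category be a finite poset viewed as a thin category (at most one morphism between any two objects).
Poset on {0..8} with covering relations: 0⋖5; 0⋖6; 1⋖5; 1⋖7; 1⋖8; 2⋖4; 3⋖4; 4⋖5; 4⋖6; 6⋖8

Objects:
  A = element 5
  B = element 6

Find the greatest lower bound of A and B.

Common predecessors of 5,6: {0,2,3,4}
  maximal lower bounds 0 and 4 are incomparable: neither 0<=4 nor 4<=0
→ no greatest lower bound exists

Answer: NO MEET EXISTS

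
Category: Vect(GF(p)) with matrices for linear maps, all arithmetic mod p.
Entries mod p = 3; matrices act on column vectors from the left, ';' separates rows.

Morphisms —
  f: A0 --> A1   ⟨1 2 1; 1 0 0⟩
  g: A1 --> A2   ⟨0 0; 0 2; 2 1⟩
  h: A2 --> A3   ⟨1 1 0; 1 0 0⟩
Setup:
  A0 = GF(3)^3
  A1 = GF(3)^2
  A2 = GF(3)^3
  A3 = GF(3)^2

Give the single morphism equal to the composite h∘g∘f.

  e0=(1,0,0) f-->(1,1) g-->(0,2,0) h-->(2,0)
  e1=(0,1,0) f-->(2,0) g-->(0,0,1) h-->(0,0)
  e2=(0,0,1) f-->(1,0) g-->(0,0,2) h-->(0,0)
result: ⟨2 0 0; 0 0 0⟩

Answer: ⟨2 0 0; 0 0 0⟩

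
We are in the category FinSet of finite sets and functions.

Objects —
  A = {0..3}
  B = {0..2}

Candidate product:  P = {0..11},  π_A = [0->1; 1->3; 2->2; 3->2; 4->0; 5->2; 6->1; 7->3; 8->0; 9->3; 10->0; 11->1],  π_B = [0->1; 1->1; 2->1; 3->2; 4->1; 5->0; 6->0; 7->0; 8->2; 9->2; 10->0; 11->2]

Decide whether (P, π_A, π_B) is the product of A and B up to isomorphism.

Answer: VALID PRODUCT

Derivation:
|A|·|B| = 4·3 = 12;  |P| = 12
Check the pairing map k ↦ (π_A(k), π_B(k)):
  0 -> (1,1)
  1 -> (3,1)
  2 -> (2,1)
  3 -> (2,2)
  4 -> (0,1)
  5 -> (2,0)
  6 -> (1,0)
  7 -> (3,0)
  8 -> (0,2)
  9 -> (3,2)
  10 -> (0,0)
  11 -> (1,2)
distinct pairs in image: 12 / 12 needed
  → bijection onto A×B; projections well-typed.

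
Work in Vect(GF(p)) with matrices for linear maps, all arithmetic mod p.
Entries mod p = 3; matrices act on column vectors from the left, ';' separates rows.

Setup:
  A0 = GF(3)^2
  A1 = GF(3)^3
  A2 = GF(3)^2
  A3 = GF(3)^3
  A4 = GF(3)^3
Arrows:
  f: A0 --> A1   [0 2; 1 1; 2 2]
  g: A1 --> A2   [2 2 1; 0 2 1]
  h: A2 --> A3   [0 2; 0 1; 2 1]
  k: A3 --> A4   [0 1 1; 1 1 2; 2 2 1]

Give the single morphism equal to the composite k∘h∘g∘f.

  e0=(1,0) f-->(0,1,2) g-->(1,1) h-->(2,1,0) k-->(1,0,0)
  e1=(0,1) f-->(2,1,2) g-->(2,1) h-->(2,1,2) k-->(0,1,2)
result: [1 0; 0 1; 0 2]

Answer: [1 0; 0 1; 0 2]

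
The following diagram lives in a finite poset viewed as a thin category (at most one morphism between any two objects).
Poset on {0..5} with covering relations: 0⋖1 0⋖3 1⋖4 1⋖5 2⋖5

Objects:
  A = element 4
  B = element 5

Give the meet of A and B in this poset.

{x : x<=A ∧ x<=B} = {0,1}  (A=4, B=5)
  0 <= 1
  1 <= 1
glb = 1

Answer: A∧B = 1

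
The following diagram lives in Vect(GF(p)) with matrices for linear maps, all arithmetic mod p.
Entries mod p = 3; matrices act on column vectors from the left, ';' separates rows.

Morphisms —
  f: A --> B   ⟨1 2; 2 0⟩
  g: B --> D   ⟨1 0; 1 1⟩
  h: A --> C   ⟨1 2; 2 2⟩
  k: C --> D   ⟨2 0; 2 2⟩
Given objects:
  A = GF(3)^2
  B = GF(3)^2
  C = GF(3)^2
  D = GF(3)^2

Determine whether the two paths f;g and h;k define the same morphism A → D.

Answer: DOES NOT COMMUTE

Trace:
Path 1 = f;g:
  e0=[1,0] f-->[1,2] g-->[1,0]
  e1=[0,1] f-->[2,0] g-->[2,2]
  ⟦path⟧₁ = ⟨1 2; 0 2⟩
Path 2 = h;k:
  e0=[1,0] h-->[1,2] k-->[2,0]
  e1=[0,1] h-->[2,2] k-->[1,2]
  ⟦path⟧₂ = ⟨2 1; 0 2⟩
Equal? differ; not commutative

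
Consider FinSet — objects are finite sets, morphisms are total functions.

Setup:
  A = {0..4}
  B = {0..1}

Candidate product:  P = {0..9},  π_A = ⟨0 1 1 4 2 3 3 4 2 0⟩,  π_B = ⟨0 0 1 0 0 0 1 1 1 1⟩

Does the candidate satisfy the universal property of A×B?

|A|·|B| = 5·2 = 10;  |P| = 10
Check the pairing map k ↦ (π_A(k), π_B(k)):
  0 ↦ (0,0)
  1 ↦ (1,0)
  2 ↦ (1,1)
  3 ↦ (4,0)
  4 ↦ (2,0)
  5 ↦ (3,0)
  6 ↦ (3,1)
  7 ↦ (4,1)
  8 ↦ (2,1)
  9 ↦ (0,1)
distinct pairs in image: 10 / 10 needed
  → bijection onto A×B; projections well-typed.

Answer: VALID PRODUCT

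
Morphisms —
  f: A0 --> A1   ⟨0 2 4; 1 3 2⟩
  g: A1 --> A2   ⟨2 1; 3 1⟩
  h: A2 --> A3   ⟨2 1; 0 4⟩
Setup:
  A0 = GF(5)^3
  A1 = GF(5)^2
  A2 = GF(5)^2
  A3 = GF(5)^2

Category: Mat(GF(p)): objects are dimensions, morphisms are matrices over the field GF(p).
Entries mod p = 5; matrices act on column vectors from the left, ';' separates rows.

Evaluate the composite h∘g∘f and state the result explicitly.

Answer: ⟨3 3 4; 4 1 1⟩

Derivation:
  e0=⟨1,0,0⟩ f-->⟨0,1⟩ g-->⟨1,1⟩ h-->⟨3,4⟩
  e1=⟨0,1,0⟩ f-->⟨2,3⟩ g-->⟨2,4⟩ h-->⟨3,1⟩
  e2=⟨0,0,1⟩ f-->⟨4,2⟩ g-->⟨0,4⟩ h-->⟨4,1⟩
composite: ⟨3 3 4; 4 1 1⟩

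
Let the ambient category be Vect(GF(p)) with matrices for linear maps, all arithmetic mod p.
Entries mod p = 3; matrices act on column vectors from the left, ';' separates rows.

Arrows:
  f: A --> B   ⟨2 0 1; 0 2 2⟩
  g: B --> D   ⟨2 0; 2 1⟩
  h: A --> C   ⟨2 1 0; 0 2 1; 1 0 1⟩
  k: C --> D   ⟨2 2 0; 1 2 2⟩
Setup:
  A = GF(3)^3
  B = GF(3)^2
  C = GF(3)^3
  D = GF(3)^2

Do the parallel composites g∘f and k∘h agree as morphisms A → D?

Path 1 = f;g:
  e0=(1,0,0) f-->(2,0) g-->(1,1)
  e1=(0,1,0) f-->(0,2) g-->(0,2)
  e2=(0,0,1) f-->(1,2) g-->(2,1)
  result₁ = ⟨1 0 2; 1 2 1⟩
Path 2 = h;k:
  e0=(1,0,0) h-->(2,0,1) k-->(1,1)
  e1=(0,1,0) h-->(1,2,0) k-->(0,2)
  e2=(0,0,1) h-->(0,1,1) k-->(2,1)
  result₂ = ⟨1 0 2; 1 2 1⟩
Equal? YES — commutes

Answer: COMMUTES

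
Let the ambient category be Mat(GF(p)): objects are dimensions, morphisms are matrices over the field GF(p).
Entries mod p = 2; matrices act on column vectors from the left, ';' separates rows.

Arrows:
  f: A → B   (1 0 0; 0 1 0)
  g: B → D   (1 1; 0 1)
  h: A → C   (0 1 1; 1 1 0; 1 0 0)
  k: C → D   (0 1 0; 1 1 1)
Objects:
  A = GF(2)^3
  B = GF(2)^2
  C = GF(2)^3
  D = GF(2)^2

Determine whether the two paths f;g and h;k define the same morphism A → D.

Path 1 = f;g:
  e0=(1,0,0) f→(1,0) g→(1,0)
  e1=(0,1,0) f→(0,1) g→(1,1)
  e2=(0,0,1) f→(0,0) g→(0,0)
  composite₁ = (1 1 0; 0 1 0)
Path 2 = h;k:
  e0=(1,0,0) h→(0,1,1) k→(1,0)
  e1=(0,1,0) h→(1,1,0) k→(1,0)
  e2=(0,0,1) h→(1,0,0) k→(0,1)
  composite₂ = (1 1 0; 0 0 1)
Equal? NO — does not commute

Answer: DOES NOT COMMUTE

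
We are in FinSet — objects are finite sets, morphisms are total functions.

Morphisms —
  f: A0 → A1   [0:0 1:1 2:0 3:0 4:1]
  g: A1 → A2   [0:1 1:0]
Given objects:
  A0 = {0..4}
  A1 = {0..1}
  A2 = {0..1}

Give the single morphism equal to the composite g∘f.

  0 f→0 g→1
  1 f→1 g→0
  2 f→0 g→1
  3 f→0 g→1
  4 f→1 g→0
⟦path⟧: [0:1 1:0 2:1 3:1 4:0]

Answer: [0:1 1:0 2:1 3:1 4:0]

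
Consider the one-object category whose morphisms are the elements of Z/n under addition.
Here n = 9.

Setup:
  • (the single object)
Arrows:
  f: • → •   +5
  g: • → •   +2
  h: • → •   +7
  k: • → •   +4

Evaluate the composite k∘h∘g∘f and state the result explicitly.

  0 +5≡5 +2≡7 +7≡5 +4≡0  (mod 9)
composite: +0

Answer: +0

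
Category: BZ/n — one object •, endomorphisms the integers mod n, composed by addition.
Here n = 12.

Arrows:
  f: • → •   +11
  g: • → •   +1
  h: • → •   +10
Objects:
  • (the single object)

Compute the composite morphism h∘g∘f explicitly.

  0 +11≡11 +1≡0 +10≡10  (mod 12)
result: +10

Answer: +10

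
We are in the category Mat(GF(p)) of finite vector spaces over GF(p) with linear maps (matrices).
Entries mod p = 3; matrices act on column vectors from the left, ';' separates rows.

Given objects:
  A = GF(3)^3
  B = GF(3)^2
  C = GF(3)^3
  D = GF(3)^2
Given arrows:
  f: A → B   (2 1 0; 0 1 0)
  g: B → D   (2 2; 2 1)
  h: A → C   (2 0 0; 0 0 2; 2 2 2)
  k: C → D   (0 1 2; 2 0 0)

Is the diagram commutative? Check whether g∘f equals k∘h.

Along f;g (path 1):
  e0=[1,0,0] f→[2,0] g→[1,1]
  e1=[0,1,0] f→[1,1] g→[1,0]
  e2=[0,0,1] f→[0,0] g→[0,0]
  result₁ = (1 1 0; 1 0 0)
Along h;k (path 2):
  e0=[1,0,0] h→[2,0,2] k→[1,1]
  e1=[0,1,0] h→[0,0,2] k→[1,0]
  e2=[0,0,1] h→[0,2,2] k→[0,0]
  result₂ = (1 1 0; 1 0 0)
Equal? equal; square commutes

Answer: COMMUTES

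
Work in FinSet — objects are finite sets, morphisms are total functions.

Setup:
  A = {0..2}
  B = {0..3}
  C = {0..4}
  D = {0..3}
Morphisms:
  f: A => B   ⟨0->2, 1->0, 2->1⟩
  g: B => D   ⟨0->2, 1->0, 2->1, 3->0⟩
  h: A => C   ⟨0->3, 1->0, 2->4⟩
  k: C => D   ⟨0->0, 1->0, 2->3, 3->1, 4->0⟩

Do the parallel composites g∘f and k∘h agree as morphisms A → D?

Along f;g (path 1):
  0 f=>2 g=>1
  1 f=>0 g=>2
  2 f=>1 g=>0
  ⟦path⟧₁ = ⟨0->1, 1->2, 2->0⟩
Along h;k (path 2):
  0 h=>3 k=>1
  1 h=>0 k=>0
  2 h=>4 k=>0
  ⟦path⟧₂ = ⟨0->1, 1->0, 2->0⟩
Equal? distinct morphisms ✗

Answer: DOES NOT COMMUTE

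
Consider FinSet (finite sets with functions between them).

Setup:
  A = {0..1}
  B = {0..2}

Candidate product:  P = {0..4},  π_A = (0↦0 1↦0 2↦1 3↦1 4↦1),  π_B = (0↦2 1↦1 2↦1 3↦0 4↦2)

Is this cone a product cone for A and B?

Answer: NOT A VALID PRODUCT — |P|=5 ≠ |A|·|B|=6

Work:
|A|·|B| = 2·3 = 6;  |P| = 5
  → cardinalities differ; no bijection possible.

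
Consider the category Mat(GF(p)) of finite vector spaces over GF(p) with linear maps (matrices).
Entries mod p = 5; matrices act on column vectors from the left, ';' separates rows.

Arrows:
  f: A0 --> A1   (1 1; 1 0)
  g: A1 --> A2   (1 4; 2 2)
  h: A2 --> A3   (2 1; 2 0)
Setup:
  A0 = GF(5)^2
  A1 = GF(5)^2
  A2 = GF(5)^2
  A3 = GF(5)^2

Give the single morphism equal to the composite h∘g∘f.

Answer: (4 4; 0 2)

Work:
  e0=[1,0] f-->[1,1] g-->[0,4] h-->[4,0]
  e1=[0,1] f-->[1,0] g-->[1,2] h-->[4,2]
composite: (4 4; 0 2)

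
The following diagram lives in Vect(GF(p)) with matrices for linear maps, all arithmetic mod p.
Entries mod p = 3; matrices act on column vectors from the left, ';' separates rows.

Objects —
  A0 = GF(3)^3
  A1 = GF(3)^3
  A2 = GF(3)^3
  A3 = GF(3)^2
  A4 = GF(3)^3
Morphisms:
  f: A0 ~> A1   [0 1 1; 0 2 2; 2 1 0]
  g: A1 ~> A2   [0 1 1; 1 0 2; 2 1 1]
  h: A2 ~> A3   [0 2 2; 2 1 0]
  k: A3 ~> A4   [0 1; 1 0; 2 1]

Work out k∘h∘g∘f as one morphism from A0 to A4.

  e0=[1,0,0] f~>[0,0,2] g~>[2,1,2] h~>[0,2] k~>[2,0,2]
  e1=[0,1,0] f~>[1,2,1] g~>[0,0,2] h~>[1,0] k~>[0,1,2]
  e2=[0,0,1] f~>[1,2,0] g~>[2,1,1] h~>[1,2] k~>[2,1,1]
composite: [2 0 2; 0 1 1; 2 2 1]

Answer: [2 0 2; 0 1 1; 2 2 1]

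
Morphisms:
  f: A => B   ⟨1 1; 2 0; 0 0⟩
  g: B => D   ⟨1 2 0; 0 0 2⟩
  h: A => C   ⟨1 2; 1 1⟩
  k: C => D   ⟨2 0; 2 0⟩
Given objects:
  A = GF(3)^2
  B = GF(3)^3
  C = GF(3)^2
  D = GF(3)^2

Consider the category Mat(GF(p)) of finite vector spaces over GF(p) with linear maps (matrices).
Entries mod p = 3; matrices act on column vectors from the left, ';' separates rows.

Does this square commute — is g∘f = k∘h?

Answer: DOES NOT COMMUTE

Trace:
Path 1 = f;g:
  e0=(1,0) f=>(1,2,0) g=>(2,0)
  e1=(0,1) f=>(1,0,0) g=>(1,0)
  composite₁ = ⟨2 1; 0 0⟩
Path 2 = h;k:
  e0=(1,0) h=>(1,1) k=>(2,2)
  e1=(0,1) h=>(2,1) k=>(1,1)
  composite₂ = ⟨2 1; 2 1⟩
Equal? distinct morphisms ✗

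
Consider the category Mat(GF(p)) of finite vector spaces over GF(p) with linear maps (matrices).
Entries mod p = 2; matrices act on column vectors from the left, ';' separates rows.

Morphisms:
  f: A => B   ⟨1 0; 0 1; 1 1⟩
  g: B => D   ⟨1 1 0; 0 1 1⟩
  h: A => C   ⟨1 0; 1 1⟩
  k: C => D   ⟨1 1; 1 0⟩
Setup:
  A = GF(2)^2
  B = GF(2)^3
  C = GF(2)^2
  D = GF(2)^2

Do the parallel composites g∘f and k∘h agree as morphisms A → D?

Along f;g (path 1):
  e0=(1,0) f=>(1,0,1) g=>(1,1)
  e1=(0,1) f=>(0,1,1) g=>(1,0)
  result₁ = ⟨1 1; 1 0⟩
Along h;k (path 2):
  e0=(1,0) h=>(1,1) k=>(0,1)
  e1=(0,1) h=>(0,1) k=>(1,0)
  result₂ = ⟨0 1; 1 0⟩
Equal? differ; not commutative

Answer: DOES NOT COMMUTE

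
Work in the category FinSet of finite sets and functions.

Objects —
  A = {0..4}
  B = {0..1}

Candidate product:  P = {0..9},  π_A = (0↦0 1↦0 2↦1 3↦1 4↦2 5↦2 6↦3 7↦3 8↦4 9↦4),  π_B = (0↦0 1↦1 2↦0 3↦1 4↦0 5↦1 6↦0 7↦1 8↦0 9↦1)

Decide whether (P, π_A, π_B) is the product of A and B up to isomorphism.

Answer: VALID PRODUCT

Work:
|A|·|B| = 5·2 = 10;  |P| = 10
Check the pairing map k ↦ (π_A(k), π_B(k)):
  0 ↦ (0,0)
  1 ↦ (0,1)
  2 ↦ (1,0)
  3 ↦ (1,1)
  4 ↦ (2,0)
  5 ↦ (2,1)
  6 ↦ (3,0)
  7 ↦ (3,1)
  8 ↦ (4,0)
  9 ↦ (4,1)
distinct pairs in image: 10 / 10 needed
  → bijection onto A×B; projections well-typed.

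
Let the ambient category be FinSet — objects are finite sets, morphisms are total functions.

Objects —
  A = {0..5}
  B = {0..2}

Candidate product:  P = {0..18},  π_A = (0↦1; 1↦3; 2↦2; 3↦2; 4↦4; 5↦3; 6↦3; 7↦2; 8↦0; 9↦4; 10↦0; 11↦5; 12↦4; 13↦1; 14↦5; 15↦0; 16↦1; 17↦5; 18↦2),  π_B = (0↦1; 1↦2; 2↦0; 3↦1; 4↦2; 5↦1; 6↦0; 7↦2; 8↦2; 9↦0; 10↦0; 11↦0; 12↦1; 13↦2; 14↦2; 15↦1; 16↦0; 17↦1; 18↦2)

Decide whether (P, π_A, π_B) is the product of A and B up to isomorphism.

|A|·|B| = 6·3 = 18;  |P| = 19
  → cardinalities differ; no bijection possible.

Answer: NOT A VALID PRODUCT — |P|=19 ≠ |A|·|B|=18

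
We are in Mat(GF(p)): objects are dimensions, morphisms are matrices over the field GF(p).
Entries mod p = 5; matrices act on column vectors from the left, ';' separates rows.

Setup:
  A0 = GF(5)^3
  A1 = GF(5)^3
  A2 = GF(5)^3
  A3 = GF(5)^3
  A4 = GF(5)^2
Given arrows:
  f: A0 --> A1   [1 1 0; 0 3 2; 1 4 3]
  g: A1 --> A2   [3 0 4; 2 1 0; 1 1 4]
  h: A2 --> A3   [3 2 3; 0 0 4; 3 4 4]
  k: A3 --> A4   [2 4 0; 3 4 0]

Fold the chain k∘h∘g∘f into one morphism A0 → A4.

  e0=(1,0,0) f-->(1,0,1) g-->(2,2,0) h-->(0,0,4) k-->(0,0)
  e1=(0,1,0) f-->(1,3,4) g-->(4,0,0) h-->(2,0,2) k-->(4,1)
  e2=(0,0,1) f-->(0,2,3) g-->(2,2,4) h-->(2,1,0) k-->(3,0)
result: [0 4 3; 0 1 0]

Answer: [0 4 3; 0 1 0]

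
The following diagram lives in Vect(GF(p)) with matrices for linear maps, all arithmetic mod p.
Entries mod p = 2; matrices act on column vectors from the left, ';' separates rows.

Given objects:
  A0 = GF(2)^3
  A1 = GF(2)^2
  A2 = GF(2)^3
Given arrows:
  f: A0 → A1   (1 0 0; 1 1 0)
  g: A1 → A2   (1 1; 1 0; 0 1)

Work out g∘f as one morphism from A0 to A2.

Answer: (0 1 0; 1 0 0; 1 1 0)

Trace:
  e0=[1,0,0] f→[1,1] g→[0,1,1]
  e1=[0,1,0] f→[0,1] g→[1,0,1]
  e2=[0,0,1] f→[0,0] g→[0,0,0]
composite: (0 1 0; 1 0 0; 1 1 0)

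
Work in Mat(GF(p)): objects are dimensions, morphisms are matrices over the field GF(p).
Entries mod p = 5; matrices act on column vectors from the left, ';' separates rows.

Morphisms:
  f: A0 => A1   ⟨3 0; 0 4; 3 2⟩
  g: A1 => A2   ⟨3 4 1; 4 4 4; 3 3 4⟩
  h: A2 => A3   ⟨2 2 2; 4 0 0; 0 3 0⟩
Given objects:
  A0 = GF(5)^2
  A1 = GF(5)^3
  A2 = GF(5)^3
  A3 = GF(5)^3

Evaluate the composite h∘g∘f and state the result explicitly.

  e0=[1,0] f=>[3,0,3] g=>[2,4,1] h=>[4,3,2]
  e1=[0,1] f=>[0,4,2] g=>[3,4,0] h=>[4,2,2]
composite: ⟨4 4; 3 2; 2 2⟩

Answer: ⟨4 4; 3 2; 2 2⟩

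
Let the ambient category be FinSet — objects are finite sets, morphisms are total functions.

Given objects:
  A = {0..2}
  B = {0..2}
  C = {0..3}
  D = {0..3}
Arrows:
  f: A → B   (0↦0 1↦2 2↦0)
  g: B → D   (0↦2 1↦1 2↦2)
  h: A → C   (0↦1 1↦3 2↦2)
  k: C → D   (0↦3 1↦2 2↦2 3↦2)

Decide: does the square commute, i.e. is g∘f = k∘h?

Answer: COMMUTES

Work:
1) trace f;g:
  0 f→0 g→2
  1 f→2 g→2
  2 f→0 g→2
  result₁ = (0↦2 1↦2 2↦2)
2) trace h;k:
  0 h→1 k→2
  1 h→3 k→2
  2 h→2 k→2
  result₂ = (0↦2 1↦2 2↦2)
Equal? same morphism ✓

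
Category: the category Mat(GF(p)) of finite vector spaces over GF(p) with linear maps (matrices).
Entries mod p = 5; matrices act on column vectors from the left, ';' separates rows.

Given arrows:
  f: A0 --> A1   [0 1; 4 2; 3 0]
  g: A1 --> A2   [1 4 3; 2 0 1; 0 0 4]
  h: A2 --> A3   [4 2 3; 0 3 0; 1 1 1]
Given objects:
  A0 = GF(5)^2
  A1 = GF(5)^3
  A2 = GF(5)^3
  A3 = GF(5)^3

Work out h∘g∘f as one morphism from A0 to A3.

  e0=⟨1,0⟩ f-->⟨0,4,3⟩ g-->⟨0,3,2⟩ h-->⟨2,4,0⟩
  e1=⟨0,1⟩ f-->⟨1,2,0⟩ g-->⟨4,2,0⟩ h-->⟨0,1,1⟩
⟦path⟧: [2 0; 4 1; 0 1]

Answer: [2 0; 4 1; 0 1]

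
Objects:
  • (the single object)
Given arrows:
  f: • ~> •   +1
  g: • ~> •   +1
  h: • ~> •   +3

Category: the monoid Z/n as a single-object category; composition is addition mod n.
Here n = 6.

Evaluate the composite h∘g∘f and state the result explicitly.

  0 +1≡1 +1≡2 +3≡5  (mod 6)
composite: +5

Answer: +5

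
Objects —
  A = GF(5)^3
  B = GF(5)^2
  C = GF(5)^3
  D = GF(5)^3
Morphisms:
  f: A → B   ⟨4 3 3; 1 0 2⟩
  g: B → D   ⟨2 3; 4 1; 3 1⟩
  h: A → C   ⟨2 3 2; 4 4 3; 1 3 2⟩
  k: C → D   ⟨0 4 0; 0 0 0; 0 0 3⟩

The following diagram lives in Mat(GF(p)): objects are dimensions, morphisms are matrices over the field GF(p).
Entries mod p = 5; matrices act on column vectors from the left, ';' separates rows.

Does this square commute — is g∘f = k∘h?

Answer: DOES NOT COMMUTE

Work:
Along f;g (path 1):
  e0=(1,0,0) f→(4,1) g→(1,2,3)
  e1=(0,1,0) f→(3,0) g→(1,2,4)
  e2=(0,0,1) f→(3,2) g→(2,4,1)
  ⟦path⟧₁ = ⟨1 1 2; 2 2 4; 3 4 1⟩
Along h;k (path 2):
  e0=(1,0,0) h→(2,4,1) k→(1,0,3)
  e1=(0,1,0) h→(3,4,3) k→(1,0,4)
  e2=(0,0,1) h→(2,3,2) k→(2,0,1)
  ⟦path⟧₂ = ⟨1 1 2; 0 0 0; 3 4 1⟩
Equal? differ; not commutative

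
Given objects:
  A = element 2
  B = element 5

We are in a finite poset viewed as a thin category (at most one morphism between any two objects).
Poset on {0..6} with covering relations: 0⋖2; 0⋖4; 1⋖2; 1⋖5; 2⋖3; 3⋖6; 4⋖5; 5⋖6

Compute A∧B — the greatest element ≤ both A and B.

Answer: NO MEET EXISTS

Derivation:
Common predecessors of 2,5: {0,1}
  maximal lower bounds 0 and 1 are incomparable: neither 0⊑1 nor 1⊑0
→ no greatest lower bound exists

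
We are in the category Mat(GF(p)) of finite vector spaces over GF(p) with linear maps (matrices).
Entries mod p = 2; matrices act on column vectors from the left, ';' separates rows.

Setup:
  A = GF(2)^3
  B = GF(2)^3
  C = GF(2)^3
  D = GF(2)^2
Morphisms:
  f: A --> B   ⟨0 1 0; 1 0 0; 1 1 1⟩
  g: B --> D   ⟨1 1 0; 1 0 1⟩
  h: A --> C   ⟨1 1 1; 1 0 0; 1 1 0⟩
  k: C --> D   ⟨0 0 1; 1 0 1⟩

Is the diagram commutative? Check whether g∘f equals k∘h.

Answer: DOES NOT COMMUTE

Work:
1) trace f;g:
  e0=(1,0,0) f-->(0,1,1) g-->(1,1)
  e1=(0,1,0) f-->(1,0,1) g-->(1,0)
  e2=(0,0,1) f-->(0,0,1) g-->(0,1)
  result₁ = ⟨1 1 0; 1 0 1⟩
2) trace h;k:
  e0=(1,0,0) h-->(1,1,1) k-->(1,0)
  e1=(0,1,0) h-->(1,0,1) k-->(1,0)
  e2=(0,0,1) h-->(1,0,0) k-->(0,1)
  result₂ = ⟨1 1 0; 0 0 1⟩
Equal? distinct morphisms ✗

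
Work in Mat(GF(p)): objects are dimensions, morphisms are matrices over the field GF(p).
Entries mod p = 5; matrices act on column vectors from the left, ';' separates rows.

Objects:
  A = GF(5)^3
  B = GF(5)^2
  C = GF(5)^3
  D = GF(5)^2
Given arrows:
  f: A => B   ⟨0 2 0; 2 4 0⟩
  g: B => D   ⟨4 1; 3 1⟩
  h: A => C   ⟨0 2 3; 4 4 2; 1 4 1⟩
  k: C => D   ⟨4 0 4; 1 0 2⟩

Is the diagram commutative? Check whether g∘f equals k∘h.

Along f;g (path 1):
  e0=⟨1,0,0⟩ f=>⟨0,2⟩ g=>⟨2,2⟩
  e1=⟨0,1,0⟩ f=>⟨2,4⟩ g=>⟨2,0⟩
  e2=⟨0,0,1⟩ f=>⟨0,0⟩ g=>⟨0,0⟩
  ⟦path⟧₁ = ⟨2 2 0; 2 0 0⟩
Along h;k (path 2):
  e0=⟨1,0,0⟩ h=>⟨0,4,1⟩ k=>⟨4,2⟩
  e1=⟨0,1,0⟩ h=>⟨2,4,4⟩ k=>⟨4,0⟩
  e2=⟨0,0,1⟩ h=>⟨3,2,1⟩ k=>⟨1,0⟩
  ⟦path⟧₂ = ⟨4 4 1; 2 0 0⟩
Equal? distinct morphisms ✗

Answer: DOES NOT COMMUTE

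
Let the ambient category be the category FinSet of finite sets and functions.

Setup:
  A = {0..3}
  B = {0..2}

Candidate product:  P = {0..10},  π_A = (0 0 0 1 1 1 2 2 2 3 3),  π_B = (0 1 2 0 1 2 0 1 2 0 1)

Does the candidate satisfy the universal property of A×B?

Answer: NOT A VALID PRODUCT — |P|=11 ≠ |A|·|B|=12

Derivation:
|A|·|B| = 4·3 = 12;  |P| = 11
  → cardinalities differ; no bijection possible.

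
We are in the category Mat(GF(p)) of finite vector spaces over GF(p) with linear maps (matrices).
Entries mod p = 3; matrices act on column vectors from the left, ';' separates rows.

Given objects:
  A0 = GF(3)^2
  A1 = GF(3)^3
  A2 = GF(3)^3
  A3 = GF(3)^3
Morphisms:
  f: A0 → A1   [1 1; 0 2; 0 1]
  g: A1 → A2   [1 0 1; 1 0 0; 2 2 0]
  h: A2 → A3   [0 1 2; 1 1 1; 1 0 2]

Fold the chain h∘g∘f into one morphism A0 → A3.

Answer: [2 1; 1 0; 2 2]

Trace:
  e0=[1,0] f→[1,0,0] g→[1,1,2] h→[2,1,2]
  e1=[0,1] f→[1,2,1] g→[2,1,0] h→[1,0,2]
composite: [2 1; 1 0; 2 2]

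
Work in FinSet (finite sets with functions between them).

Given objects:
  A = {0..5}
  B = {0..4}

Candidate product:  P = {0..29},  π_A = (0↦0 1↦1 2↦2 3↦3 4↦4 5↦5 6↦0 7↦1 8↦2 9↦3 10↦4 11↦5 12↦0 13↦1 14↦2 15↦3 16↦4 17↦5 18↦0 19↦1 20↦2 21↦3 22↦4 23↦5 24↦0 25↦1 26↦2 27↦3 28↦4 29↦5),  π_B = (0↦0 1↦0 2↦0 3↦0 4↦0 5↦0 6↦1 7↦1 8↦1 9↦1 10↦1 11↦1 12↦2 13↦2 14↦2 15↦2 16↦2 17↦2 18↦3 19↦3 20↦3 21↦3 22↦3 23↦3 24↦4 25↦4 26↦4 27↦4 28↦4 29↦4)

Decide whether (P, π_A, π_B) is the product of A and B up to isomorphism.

Answer: VALID PRODUCT

Work:
|A|·|B| = 6·5 = 30;  |P| = 30
Check the pairing map k ↦ (π_A(k), π_B(k)):
  0 ↦ (0,0)
  1 ↦ (1,0)
  2 ↦ (2,0)
  3 ↦ (3,0)
  4 ↦ (4,0)
  5 ↦ (5,0)
  6 ↦ (0,1)
  7 ↦ (1,1)
  8 ↦ (2,1)
  9 ↦ (3,1)
  10 ↦ (4,1)
  11 ↦ (5,1)
  12 ↦ (0,2)
  13 ↦ (1,2)
  14 ↦ (2,2)
  15 ↦ (3,2)
  16 ↦ (4,2)
  17 ↦ (5,2)
  18 ↦ (0,3)
  19 ↦ (1,3)
  20 ↦ (2,3)
  21 ↦ (3,3)
  22 ↦ (4,3)
  23 ↦ (5,3)
  24 ↦ (0,4)
  25 ↦ (1,4)
  26 ↦ (2,4)
  27 ↦ (3,4)
  28 ↦ (4,4)
  29 ↦ (5,4)
distinct pairs in image: 30 / 30 needed
  → bijection onto A×B; projections well-typed.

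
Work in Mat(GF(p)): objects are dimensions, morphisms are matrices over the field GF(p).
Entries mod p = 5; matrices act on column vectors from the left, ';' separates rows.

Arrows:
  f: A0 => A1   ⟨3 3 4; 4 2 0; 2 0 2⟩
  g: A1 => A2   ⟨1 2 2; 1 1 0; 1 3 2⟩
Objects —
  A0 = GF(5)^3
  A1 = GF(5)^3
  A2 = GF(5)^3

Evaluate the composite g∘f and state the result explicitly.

Answer: ⟨0 2 3; 2 0 4; 4 4 3⟩

Trace:
  e0=(1,0,0) f=>(3,4,2) g=>(0,2,4)
  e1=(0,1,0) f=>(3,2,0) g=>(2,0,4)
  e2=(0,0,1) f=>(4,0,2) g=>(3,4,3)
⟦path⟧: ⟨0 2 3; 2 0 4; 4 4 3⟩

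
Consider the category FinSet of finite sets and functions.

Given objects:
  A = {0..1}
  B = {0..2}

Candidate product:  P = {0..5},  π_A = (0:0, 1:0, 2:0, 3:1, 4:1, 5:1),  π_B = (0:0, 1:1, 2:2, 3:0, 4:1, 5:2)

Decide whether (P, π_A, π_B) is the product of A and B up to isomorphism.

|A|·|B| = 2·3 = 6;  |P| = 6
Check the pairing map k ↦ (π_A(k), π_B(k)):
  0 : (0,0)
  1 : (0,1)
  2 : (0,2)
  3 : (1,0)
  4 : (1,1)
  5 : (1,2)
distinct pairs in image: 6 / 6 needed
  → bijection onto A×B; projections well-typed.

Answer: VALID PRODUCT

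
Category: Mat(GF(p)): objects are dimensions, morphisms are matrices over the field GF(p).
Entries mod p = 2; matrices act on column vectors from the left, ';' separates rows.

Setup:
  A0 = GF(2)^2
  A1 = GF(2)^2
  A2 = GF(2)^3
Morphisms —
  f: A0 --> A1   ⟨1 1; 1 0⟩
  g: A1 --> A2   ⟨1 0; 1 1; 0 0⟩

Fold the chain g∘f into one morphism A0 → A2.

Answer: ⟨1 1; 0 1; 0 0⟩

Trace:
  e0=(1,0) f-->(1,1) g-->(1,0,0)
  e1=(0,1) f-->(1,0) g-->(1,1,0)
composite: ⟨1 1; 0 1; 0 0⟩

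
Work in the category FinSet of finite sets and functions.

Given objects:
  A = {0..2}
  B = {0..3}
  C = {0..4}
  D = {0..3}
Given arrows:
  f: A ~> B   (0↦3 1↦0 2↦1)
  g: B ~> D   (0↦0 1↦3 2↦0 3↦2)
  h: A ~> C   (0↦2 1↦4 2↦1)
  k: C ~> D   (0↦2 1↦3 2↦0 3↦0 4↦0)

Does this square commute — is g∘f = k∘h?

Along f;g (path 1):
  0 f~>3 g~>2
  1 f~>0 g~>0
  2 f~>1 g~>3
  composite₁ = (0↦2 1↦0 2↦3)
Along h;k (path 2):
  0 h~>2 k~>0
  1 h~>4 k~>0
  2 h~>1 k~>3
  composite₂ = (0↦0 1↦0 2↦3)
Equal? distinct morphisms ✗

Answer: DOES NOT COMMUTE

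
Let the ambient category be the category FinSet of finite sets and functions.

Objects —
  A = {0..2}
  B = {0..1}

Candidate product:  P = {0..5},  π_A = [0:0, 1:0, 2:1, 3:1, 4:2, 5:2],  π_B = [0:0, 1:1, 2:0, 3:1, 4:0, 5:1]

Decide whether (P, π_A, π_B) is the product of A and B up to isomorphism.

Answer: VALID PRODUCT

Derivation:
|A|·|B| = 3·2 = 6;  |P| = 6
Check the pairing map k ↦ (π_A(k), π_B(k)):
  0 : (0,0)
  1 : (0,1)
  2 : (1,0)
  3 : (1,1)
  4 : (2,0)
  5 : (2,1)
distinct pairs in image: 6 / 6 needed
  → bijection onto A×B; projections well-typed.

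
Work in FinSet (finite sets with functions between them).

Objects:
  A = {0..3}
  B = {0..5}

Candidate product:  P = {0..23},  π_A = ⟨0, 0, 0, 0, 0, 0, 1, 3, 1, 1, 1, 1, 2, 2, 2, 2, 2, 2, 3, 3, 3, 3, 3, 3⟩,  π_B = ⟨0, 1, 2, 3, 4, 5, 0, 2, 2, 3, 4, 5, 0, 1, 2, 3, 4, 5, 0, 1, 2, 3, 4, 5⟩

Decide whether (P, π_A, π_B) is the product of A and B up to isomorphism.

Answer: NOT A VALID PRODUCT — duplicate pair at indices 20,7

Work:
|A|·|B| = 4·6 = 24;  |P| = 24
Check the pairing map k ↦ (π_A(k), π_B(k)):
  0 ↦ (0,0)
  1 ↦ (0,1)
  2 ↦ (0,2)
  3 ↦ (0,3)
  4 ↦ (0,4)
  5 ↦ (0,5)
  6 ↦ (1,0)
  7 ↦ (3,2)
  8 ↦ (1,2)
  9 ↦ (1,3)
  10 ↦ (1,4)
  11 ↦ (1,5)
  12 ↦ (2,0)
  13 ↦ (2,1)
  14 ↦ (2,2)
  15 ↦ (2,3)
  16 ↦ (2,4)
  17 ↦ (2,5)
  18 ↦ (3,0)
  19 ↦ (3,1)
  20 ↦ (3,2)  ✗ repeats pair of k=7
  21 ↦ (3,3)
  22 ↦ (3,4)
  23 ↦ (3,5)
distinct pairs in image: 23 / 24 needed
  → (3,2) hit at k=7 and k=20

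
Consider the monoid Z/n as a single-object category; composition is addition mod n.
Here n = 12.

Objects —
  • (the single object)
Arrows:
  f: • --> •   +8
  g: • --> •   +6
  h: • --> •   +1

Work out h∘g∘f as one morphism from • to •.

  0 +8≡8 +6≡2 +1≡3  (mod 12)
⟦path⟧: +3

Answer: +3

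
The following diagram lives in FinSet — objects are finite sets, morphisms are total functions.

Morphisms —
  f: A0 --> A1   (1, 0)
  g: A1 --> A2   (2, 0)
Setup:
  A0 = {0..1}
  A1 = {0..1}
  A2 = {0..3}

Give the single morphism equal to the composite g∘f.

  0 f-->1 g-->0
  1 f-->0 g-->2
⟦path⟧: (0, 2)

Answer: (0, 2)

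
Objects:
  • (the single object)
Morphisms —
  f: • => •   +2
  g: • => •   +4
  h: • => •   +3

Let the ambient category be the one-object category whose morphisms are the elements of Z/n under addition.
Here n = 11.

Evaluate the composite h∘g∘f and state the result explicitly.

  0 +2≡2 +4≡6 +3≡9  (mod 11)
result: +9

Answer: +9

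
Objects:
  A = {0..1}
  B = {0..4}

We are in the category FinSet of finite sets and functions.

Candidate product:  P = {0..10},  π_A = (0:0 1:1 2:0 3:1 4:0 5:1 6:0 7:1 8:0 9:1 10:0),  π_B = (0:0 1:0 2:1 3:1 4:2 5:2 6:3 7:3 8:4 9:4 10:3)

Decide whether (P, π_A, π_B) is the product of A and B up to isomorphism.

|A|·|B| = 2·5 = 10;  |P| = 11
  → cardinalities differ; no bijection possible.

Answer: NOT A VALID PRODUCT — |P|=11 ≠ |A|·|B|=10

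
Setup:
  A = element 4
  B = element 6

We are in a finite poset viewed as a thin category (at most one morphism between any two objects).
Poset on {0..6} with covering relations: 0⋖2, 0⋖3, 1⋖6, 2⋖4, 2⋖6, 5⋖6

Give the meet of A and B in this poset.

Answer: A∧B = 2

Trace:
Lower bounds of A=4 and B=6: {0,2}
  0 ≤ 2
  2 ≤ 2
glb = 2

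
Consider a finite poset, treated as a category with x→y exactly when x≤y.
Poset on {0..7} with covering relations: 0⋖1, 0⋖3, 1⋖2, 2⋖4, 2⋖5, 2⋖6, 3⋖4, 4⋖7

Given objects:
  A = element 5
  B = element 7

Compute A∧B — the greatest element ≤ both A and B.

Common predecessors of 5,7: {0,1,2}
  0 ⊑ 2
  1 ⊑ 2
  2 ⊑ 2
glb = 2

Answer: A∧B = 2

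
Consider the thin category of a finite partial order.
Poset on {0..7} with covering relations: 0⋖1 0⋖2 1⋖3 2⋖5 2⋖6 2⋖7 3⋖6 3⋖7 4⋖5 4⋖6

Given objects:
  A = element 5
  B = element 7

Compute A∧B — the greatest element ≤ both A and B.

Answer: A∧B = 2

Work:
{x : x⊑A ∧ x⊑B} = {0,2}  (A=5, B=7)
  0 ⊑ 2
  2 ⊑ 2
glb = 2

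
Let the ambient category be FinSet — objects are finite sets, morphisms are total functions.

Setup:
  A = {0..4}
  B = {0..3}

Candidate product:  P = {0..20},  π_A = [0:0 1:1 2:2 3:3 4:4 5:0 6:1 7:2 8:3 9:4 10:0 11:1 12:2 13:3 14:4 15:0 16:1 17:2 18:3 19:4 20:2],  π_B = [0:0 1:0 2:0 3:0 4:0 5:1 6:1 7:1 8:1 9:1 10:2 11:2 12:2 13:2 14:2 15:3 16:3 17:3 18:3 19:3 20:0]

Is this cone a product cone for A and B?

Answer: NOT A VALID PRODUCT — |P|=21 ≠ |A|·|B|=20

Trace:
|A|·|B| = 5·4 = 20;  |P| = 21
  → cardinalities differ; no bijection possible.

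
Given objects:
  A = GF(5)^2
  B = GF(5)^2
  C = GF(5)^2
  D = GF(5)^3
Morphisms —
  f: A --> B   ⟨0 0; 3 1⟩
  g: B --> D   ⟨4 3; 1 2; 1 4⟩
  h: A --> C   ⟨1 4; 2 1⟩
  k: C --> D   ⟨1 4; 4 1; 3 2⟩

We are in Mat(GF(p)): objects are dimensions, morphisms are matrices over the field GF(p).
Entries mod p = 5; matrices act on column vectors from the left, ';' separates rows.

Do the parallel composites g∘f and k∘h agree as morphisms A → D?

1) trace f;g:
  e0=[1,0] f-->[0,3] g-->[4,1,2]
  e1=[0,1] f-->[0,1] g-->[3,2,4]
  result₁ = ⟨4 3; 1 2; 2 4⟩
2) trace h;k:
  e0=[1,0] h-->[1,2] k-->[4,1,2]
  e1=[0,1] h-->[4,1] k-->[3,2,4]
  result₂ = ⟨4 3; 1 2; 2 4⟩
Equal? same morphism ✓

Answer: COMMUTES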